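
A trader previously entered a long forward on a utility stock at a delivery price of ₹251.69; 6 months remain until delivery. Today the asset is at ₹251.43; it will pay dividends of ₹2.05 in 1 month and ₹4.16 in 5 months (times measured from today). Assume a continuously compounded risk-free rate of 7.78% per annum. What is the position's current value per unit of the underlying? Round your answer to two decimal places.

PV(remaining dividends) I = 2.05·e^(−0.0778·1/12) + 4.16·e^(−0.0778·5/12) = 6.0641
Current forward F = (S − I)·e^(rT) = (251.43 − 6.0641)·e^(0.0778·6/12) = 245.3659 × 1.039667 = 255.0988
Value (long) = (F − K)·e^(−rT) = (255.0988 − 251.69) × 0.961847 = 3.2787
Value = ₹3.28

₹3.28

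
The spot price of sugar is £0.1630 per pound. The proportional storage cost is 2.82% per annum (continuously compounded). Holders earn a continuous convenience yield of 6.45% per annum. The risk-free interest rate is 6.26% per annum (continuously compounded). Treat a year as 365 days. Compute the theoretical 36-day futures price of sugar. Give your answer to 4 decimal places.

Net carry = r + u − y = 0.0626 + 0.0282 − 0.0645 = 0.0263
F = S·e^((r+u−y)T) = 0.1630 · e^(0.0263 × 36/365) = 0.1630 · e^0.002594
= 0.1630 × 1.002597 = £0.1634 per pound

£0.1634 per pound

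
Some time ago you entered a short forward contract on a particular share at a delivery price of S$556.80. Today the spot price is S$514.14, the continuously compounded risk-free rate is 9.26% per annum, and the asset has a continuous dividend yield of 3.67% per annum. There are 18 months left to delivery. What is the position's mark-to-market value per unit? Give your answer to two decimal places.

Current fair forward for the remaining 18 months: F = S·e^((r − q)·T), (r − q) = 0.0926 − 0.0367 = 0.0559
F = 514.14 · e^(0.0559 × 18/12) = 514.14 × 1.087466 = 559.1098
Value of long forward = (F − K)·e^(−rT) = (559.1098 − 556.80) · e^(−0.0926·18/12)
= 2.3098 × 0.870315 = 2.01
Short position value = −(long value) = -S$2.01

-S$2.01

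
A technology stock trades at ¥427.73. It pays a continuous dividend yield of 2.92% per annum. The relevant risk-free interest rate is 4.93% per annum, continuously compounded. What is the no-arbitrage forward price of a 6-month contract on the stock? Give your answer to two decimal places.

¥432.05

F = S·e^((r − q)T) = 427.73 · e^((0.0493 − 0.0292) × 6/12)
= 427.73 · e^0.010050 = 427.73 × 1.010101
F = ¥432.05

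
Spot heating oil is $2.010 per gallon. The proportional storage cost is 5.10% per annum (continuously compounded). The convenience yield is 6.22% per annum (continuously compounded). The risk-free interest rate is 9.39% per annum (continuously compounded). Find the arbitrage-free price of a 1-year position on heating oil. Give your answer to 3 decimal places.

Net carry = r + u − y = 0.0939 + 0.0510 − 0.0622 = 0.0827
F = S·e^((r+u−y)T) = 2.010 · e^(0.0827 × 1) = 2.010 · e^0.082700
= 2.010 × 1.086216 = $2.183 per gallon

$2.183 per gallon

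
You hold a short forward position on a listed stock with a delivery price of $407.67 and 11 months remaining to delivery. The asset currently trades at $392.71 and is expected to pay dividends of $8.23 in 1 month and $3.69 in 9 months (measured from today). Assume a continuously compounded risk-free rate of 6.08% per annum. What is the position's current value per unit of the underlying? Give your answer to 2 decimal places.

$4.57

PV(remaining dividends) I = 8.23·e^(−0.0608·1/12) + 3.69·e^(−0.0608·9/12) = 11.7139
Current forward F = (S − I)·e^(rT) = (392.71 − 11.7139)·e^(0.0608·11/12) = 380.9961 × 1.057316 = 402.8333
Value (long) = (F − K)·e^(−rT) = (402.8333 − 407.67) × 0.945791 = -4.5745
Short position value = −(long value) = $4.57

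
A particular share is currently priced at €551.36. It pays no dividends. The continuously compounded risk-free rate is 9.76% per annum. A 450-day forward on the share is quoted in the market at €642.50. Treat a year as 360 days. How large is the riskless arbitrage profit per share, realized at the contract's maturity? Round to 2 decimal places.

€19.60 per share

Fair forward: F* = S·e^(carry·T), with carry = r = 0.0976
F* = 551.36 · e^(0.0976 × 450/360) = 551.36 · e^0.122000 = 551.36 × 1.129754 = €622.9012
Market €642.50 > fair €622.9012: forward overpriced → cash-and-carry (buy spot, short the forward).
At maturity, profit = |F_mkt − F*| = |642.50 − 622.9012| = €19.60 per share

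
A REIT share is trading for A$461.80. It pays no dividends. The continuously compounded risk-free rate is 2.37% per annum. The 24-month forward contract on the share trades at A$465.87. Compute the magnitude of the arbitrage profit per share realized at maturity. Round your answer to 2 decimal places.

Fair forward: F* = S·e^(carry·T), with carry = r = 0.0237
F* = 461.80 · e^(0.0237 × 24/12) = 461.80 · e^0.047400 = 461.80 × 1.048541 = A$484.2162
Market A$465.87 < fair A$484.2162: forward underpriced → reverse cash-and-carry (short spot, go long the forward).
At maturity, profit = |F_mkt − F*| = |465.87 − 484.2162| = A$18.35 per share

A$18.35 per share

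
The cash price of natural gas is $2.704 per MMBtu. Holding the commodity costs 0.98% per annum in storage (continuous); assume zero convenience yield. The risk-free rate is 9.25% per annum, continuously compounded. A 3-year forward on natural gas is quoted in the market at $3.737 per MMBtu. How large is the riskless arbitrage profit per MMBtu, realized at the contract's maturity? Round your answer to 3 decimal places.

$0.062 per MMBtu

Fair forward: F* = S·e^(carry·T), with carry = (r + u) = 0.0925 + 0.0098 = 0.1023
F* = 2.704 · e^(0.1023 × 3) = 2.704 · e^0.306900 = 2.704 × 1.359205 = $3.6753
Market $3.737 > fair $3.6753: forward overpriced → cash-and-carry (buy spot, short the forward).
At maturity, profit = |F_mkt − F*| = |3.737 − 3.6753| = $0.062 per MMBtu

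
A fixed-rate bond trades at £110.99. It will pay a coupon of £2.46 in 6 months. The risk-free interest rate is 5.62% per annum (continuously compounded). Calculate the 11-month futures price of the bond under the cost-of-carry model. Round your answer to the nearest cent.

PV(coupons) I = 2.46·e^(−0.0562·6/12)
I = 2.3918
F = (S − I)·e^(rT) = (110.99 − 2.3918) · e^(0.0562·11/12)
= 108.5982 · e^0.051517 = 108.5982 × 1.052867 = £114.34

£114.34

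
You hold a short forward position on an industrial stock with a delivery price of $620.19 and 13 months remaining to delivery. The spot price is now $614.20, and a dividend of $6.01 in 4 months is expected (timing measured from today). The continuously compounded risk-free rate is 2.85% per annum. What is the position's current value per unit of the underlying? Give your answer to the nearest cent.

-$6.91

PV(remaining dividends) I = 6.01·e^(−0.0285·4/12) = 5.9532
Current forward F = (S − I)·e^(rT) = (614.20 − 5.9532)·e^(0.0285·13/12) = 608.2468 × 1.031357 = 627.3196
Value (long) = (F − K)·e^(−rT) = (627.3196 − 620.19) × 0.969597 = 6.9128
Short position value = −(long value) = -$6.91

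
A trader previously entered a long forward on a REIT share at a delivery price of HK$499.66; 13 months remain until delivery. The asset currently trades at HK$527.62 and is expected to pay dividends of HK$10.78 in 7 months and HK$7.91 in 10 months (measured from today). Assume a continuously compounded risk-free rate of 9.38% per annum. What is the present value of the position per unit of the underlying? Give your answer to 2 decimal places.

HK$58.72

PV(remaining dividends) I = 10.78·e^(−0.0938·7/12) + 7.91·e^(−0.0938·10/12) = 17.5213
Current forward F = (S − I)·e^(rT) = (527.62 − 17.5213)·e^(0.0938·13/12) = 510.0987 × 1.106959 = 564.6583
Value (long) = (F − K)·e^(−rT) = (564.6583 − 499.66) × 0.903376 = 58.7179
Value = HK$58.72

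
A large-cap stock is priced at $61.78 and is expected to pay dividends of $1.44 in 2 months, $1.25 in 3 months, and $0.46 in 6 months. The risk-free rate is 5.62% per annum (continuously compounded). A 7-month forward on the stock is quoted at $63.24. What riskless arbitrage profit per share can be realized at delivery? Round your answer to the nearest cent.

$2.61 per share

PV(dividends) I = 1.44·e^(−0.0562·2/12) + 1.25·e^(−0.0562·3/12) + 0.46·e^(−0.0562·6/12) = 3.1064
Fair forward F* = (S − I)·e^(rT) = (61.78 − 3.1064)·e^0.032783 = 58.6736 × 1.033326 = 60.6290
Market $63.24 > fair 60.6290: forward overpriced → cash-and-carry (borrow at r, buy the stock and collect the dividends, short the forward).
Profit at T = |F_mkt − F*| = |63.24 − 60.6290| = $2.61 per share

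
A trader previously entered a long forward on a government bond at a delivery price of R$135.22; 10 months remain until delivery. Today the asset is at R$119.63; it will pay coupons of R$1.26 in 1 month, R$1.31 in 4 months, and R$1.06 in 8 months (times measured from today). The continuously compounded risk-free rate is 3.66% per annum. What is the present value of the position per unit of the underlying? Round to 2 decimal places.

-R$15.11

PV(remaining coupons) I = 1.26·e^(−0.0366·1/12) + 1.31·e^(−0.0366·4/12) + 1.06·e^(−0.0366·8/12) = 3.5847
Current forward F = (S − I)·e^(rT) = (119.63 − 3.5847)·e^(0.0366·10/12) = 116.0453 × 1.030970 = 119.6392
Value (long) = (F − K)·e^(−rT) = (119.6392 − 135.22) × 0.969960 = -15.1128
Value = -R$15.11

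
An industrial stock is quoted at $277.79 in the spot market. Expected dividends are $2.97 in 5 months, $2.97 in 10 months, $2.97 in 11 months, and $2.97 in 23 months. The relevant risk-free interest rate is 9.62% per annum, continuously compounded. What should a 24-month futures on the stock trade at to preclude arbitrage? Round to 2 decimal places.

$323.65

PV(dividends) I = 2.97·e^(−0.0962·5/12) + 2.97·e^(−0.0962·10/12) + 2.97·e^(−0.0962·11/12) + 2.97·e^(−0.0962·23/12)
I = 2.8533 + 2.7412 + 2.7193 + 2.4699 = 10.7837
F = (S − I)·e^(rT) = (277.79 − 10.7837) · e^(0.0962·24/12)
= 267.0063 · e^0.192400 = 267.0063 × 1.212155 = $323.65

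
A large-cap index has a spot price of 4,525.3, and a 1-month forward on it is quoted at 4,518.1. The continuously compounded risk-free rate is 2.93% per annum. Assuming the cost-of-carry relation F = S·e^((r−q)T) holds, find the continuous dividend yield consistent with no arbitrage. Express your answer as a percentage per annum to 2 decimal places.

From F = S·e^((r−q)T): (r − q) = ln(F/S)/T
ln(4518.1/4525.3) = ln(0.998409) = -0.001592
(r − q) = -0.001592 / (1/12) = -0.019104
q = r − ln(F/S)/T = 0.0293 + 0.019104 = 0.048404
q = 4.84%

4.84%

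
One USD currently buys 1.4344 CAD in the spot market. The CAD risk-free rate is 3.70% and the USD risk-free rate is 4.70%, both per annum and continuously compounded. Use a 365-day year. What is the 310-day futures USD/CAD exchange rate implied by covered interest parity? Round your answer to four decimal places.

1.4223

F = S·e^((r_CAD − r_USD)T) = 1.4344 · e^((0.0370 − 0.0470) × 310/365)
= 1.4344 · e^-0.008493 = 1.4344 × 0.991543
F = 1.4223 CAD per USD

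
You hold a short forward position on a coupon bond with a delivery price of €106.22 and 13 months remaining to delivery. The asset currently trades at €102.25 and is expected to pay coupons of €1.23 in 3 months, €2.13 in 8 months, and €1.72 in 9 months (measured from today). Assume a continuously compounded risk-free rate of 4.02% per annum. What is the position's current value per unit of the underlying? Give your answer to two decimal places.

€4.40

PV(remaining coupons) I = 1.23·e^(−0.0402·3/12) + 2.13·e^(−0.0402·8/12) + 1.72·e^(−0.0402·9/12) = 4.9603
Current forward F = (S − I)·e^(rT) = (102.25 − 4.9603)·e^(0.0402·13/12) = 97.2897 × 1.044512 = 101.6203
Value (long) = (F − K)·e^(−rT) = (101.6203 − 106.22) × 0.957385 = -4.4037
Short position value = −(long value) = €4.40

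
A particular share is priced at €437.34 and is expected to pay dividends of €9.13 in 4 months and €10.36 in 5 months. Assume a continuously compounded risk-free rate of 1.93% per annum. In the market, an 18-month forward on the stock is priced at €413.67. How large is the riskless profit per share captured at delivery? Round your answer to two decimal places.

€16.60 per share

PV(dividends) I = 9.13·e^(−0.0193·4/12) + 10.36·e^(−0.0193·5/12) = 19.3485
Fair forward F* = (S − I)·e^(rT) = (437.34 − 19.3485)·e^0.028950 = 417.9915 × 1.029373 = 430.2692
Market €413.67 < fair 430.2692: forward underpriced → reverse cash-and-carry (short the stock, invest proceeds at r, pay the dividends, go long the forward).
Profit at T = |F_mkt − F*| = |413.67 − 430.2692| = €16.60 per share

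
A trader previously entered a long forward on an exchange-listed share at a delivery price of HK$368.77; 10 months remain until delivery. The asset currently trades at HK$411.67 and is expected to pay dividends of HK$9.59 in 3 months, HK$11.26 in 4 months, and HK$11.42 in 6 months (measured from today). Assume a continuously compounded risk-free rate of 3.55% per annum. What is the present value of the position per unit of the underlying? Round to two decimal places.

HK$21.80

PV(remaining dividends) I = 9.59·e^(−0.0355·3/12) + 11.26·e^(−0.0355·4/12) + 11.42·e^(−0.0355·6/12) = 31.8519
Current forward F = (S − I)·e^(rT) = (411.67 − 31.8519)·e^(0.0355·10/12) = 379.8181 × 1.030025 = 391.2221
Value (long) = (F − K)·e^(−rT) = (391.2221 − 368.77) × 0.970850 = 21.7976
Value = HK$21.80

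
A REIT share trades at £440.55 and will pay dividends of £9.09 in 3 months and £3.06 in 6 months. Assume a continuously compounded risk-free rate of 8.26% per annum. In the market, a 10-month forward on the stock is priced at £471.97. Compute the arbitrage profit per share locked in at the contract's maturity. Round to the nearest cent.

PV(dividends) I = 9.09·e^(−0.0826·3/12) + 3.06·e^(−0.0826·6/12) = 11.8404
Fair forward F* = (S − I)·e^(rT) = (440.55 − 11.8404)·e^0.068833 = 428.7096 × 1.071257 = 459.2582
Market £471.97 > fair 459.2582: forward overpriced → cash-and-carry (borrow at r, buy the stock and collect the dividends, short the forward).
Profit at T = |F_mkt − F*| = |471.97 − 459.2582| = £12.71 per share

£12.71 per share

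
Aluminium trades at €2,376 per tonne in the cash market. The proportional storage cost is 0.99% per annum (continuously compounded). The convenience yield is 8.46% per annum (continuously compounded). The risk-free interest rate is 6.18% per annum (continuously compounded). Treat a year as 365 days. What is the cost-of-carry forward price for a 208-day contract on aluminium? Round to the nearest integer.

Net carry = r + u − y = 0.0618 + 0.0099 − 0.0846 = -0.0129
F = S·e^((r+u−y)T) = 2376 · e^(-0.0129 × 208/365) = 2376 · e^-0.007351
= 2376 × 0.992676 = €2,359 per tonne

€2,359 per tonne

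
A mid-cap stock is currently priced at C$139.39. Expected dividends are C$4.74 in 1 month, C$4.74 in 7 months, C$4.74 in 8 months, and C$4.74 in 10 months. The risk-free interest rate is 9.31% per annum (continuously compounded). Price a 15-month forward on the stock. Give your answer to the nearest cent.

PV(dividends) I = 4.74·e^(−0.0931·1/12) + 4.74·e^(−0.0931·7/12) + 4.74·e^(−0.0931·8/12) + 4.74·e^(−0.0931·10/12)
I = 4.7034 + 4.4894 + 4.4547 + 4.3862 = 18.0337
F = (S − I)·e^(rT) = (139.39 − 18.0337) · e^(0.0931·15/12)
= 121.3563 · e^0.116375 = 121.3563 × 1.123417 = C$136.33

C$136.33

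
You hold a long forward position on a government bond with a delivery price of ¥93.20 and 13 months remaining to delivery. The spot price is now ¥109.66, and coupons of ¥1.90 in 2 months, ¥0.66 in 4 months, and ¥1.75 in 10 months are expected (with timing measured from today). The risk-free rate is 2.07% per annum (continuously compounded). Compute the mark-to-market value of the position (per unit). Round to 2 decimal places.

PV(remaining coupons) I = 1.90·e^(−0.0207·2/12) + 0.66·e^(−0.0207·4/12) + 1.75·e^(−0.0207·10/12) = 4.2690
Current forward F = (S − I)·e^(rT) = (109.66 − 4.2690)·e^(0.0207·13/12) = 105.3910 × 1.022678 = 107.7811
Value (long) = (F − K)·e^(−rT) = (107.7811 − 93.20) × 0.977825 = 14.2578
Value = ¥14.26

¥14.26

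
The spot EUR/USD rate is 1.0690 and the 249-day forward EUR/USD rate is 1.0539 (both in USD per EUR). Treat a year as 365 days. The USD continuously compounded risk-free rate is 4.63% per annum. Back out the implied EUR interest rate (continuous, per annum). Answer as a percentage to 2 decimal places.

F = S·e^((r_USD − r_EUR)T) ⇒ r_EUR = r_USD − ln(F/S)/T
ln(1.0539/1.0690) = -0.014226; /(249/365) = -0.020853
r_EUR = 0.0463 + 0.020853 = 0.067153
r_EUR = 6.72%

6.72%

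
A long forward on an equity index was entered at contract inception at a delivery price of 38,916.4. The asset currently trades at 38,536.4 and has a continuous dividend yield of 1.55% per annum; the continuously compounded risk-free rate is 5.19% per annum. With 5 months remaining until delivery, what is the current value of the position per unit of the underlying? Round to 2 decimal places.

Current fair forward for the remaining 5 months: F = S·e^((r − q)·T), (r − q) = 0.0519 − 0.0155 = 0.0364
F = 38536.4 · e^(0.0364 × 5/12) = 38536.4 × 1.01528226 = 39125.3233
Value of long forward = (F − K)·e^(−rT) = (39125.3233 − 38916.4) · e^(−0.0519·5/12)
= 208.9233 × 0.97860714 = 204.45

204.45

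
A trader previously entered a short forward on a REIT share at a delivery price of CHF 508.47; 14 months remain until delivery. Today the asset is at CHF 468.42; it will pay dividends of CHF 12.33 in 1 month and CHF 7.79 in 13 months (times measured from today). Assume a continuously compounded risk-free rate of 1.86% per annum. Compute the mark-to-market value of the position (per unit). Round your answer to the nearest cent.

CHF 49.08

PV(remaining dividends) I = 12.33·e^(−0.0186·1/12) + 7.79·e^(−0.0186·13/12) = 19.9455
Current forward F = (S − I)·e^(rT) = (468.42 − 19.9455)·e^(0.0186·14/12) = 448.4745 × 1.021937 = 458.3127
Value (long) = (F − K)·e^(−rT) = (458.3127 − 508.47) × 0.978534 = -49.0806
Short position value = −(long value) = CHF 49.08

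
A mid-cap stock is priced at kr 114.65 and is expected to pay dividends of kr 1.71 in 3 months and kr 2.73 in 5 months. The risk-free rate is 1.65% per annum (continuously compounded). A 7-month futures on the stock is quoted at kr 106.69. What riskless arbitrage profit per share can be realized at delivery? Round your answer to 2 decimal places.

kr 4.61 per share

PV(dividends) I = 1.71·e^(−0.0165·3/12) + 2.73·e^(−0.0165·5/12) = 4.4143
Fair futures F* = (S − I)·e^(rT) = (114.65 − 4.4143)·e^0.009625 = 110.2357 × 1.009671 = 111.3018
Market kr 106.69 < fair 111.3018: forward underpriced → reverse cash-and-carry (short the stock, invest proceeds at r, pay the dividends, go long the forward).
Profit at T = |F_mkt − F*| = |106.69 − 111.3018| = kr 4.61 per share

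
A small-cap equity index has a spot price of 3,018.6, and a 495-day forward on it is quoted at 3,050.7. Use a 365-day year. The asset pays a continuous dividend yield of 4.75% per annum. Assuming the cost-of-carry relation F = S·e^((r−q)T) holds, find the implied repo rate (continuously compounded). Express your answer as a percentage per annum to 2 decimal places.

5.53%

From F = S·e^((r−q)T): (r − q) = ln(F/S)/T
ln(3050.7/3018.6) = ln(1.010634) = 0.010578
(r − q) = 0.010578 / (495/365) = 0.007800
r = ln(F/S)/T + q = 0.007800 + 0.0475 = 0.055300
r = 5.53%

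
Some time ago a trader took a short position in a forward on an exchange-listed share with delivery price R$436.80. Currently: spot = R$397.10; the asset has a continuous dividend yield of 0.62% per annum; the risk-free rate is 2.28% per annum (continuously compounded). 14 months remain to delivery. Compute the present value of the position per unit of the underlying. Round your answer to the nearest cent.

R$31.10

Current fair forward for the remaining 14 months: F = S·e^((r − q)·T), (r − q) = 0.0228 − 0.0062 = 0.0166
F = 397.10 · e^(0.0166 × 14/12) = 397.10 × 1.019555 = 404.8653
Value of long forward = (F − K)·e^(−rT) = (404.8653 − 436.80) · e^(−0.0228·14/12)
= -31.9347 × 0.973751 = -31.10
Short position value = −(long value) = R$31.10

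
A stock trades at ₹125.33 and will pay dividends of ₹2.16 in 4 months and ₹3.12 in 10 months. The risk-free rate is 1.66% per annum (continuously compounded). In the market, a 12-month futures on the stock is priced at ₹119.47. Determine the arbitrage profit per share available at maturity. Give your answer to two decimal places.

PV(dividends) I = 2.16·e^(−0.0166·4/12) + 3.12·e^(−0.0166·10/12) = 5.2252
Fair futures F* = (S − I)·e^(rT) = (125.33 − 5.2252)·e^0.016600 = 120.1048 × 1.016739 = 122.1152
Market ₹119.47 < fair 122.1152: forward underpriced → reverse cash-and-carry (short the stock, invest proceeds at r, pay the dividends, go long the forward).
Profit at T = |F_mkt − F*| = |119.47 − 122.1152| = ₹2.65 per share

₹2.65 per share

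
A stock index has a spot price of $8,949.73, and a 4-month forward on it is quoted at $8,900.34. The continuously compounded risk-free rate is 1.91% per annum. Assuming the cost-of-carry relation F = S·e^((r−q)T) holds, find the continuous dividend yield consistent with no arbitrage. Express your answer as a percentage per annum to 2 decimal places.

3.57%

From F = S·e^((r−q)T): (r − q) = ln(F/S)/T
ln(8900.34/8949.73) = ln(0.994481) = -0.005534
(r − q) = -0.005534 / (4/12) = -0.016602
q = r − ln(F/S)/T = 0.0191 + 0.016602 = 0.035702
q = 3.57%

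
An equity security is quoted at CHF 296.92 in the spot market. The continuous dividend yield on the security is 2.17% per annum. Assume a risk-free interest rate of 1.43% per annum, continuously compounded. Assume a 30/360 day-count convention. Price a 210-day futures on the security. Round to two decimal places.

F = S·e^((r − q)T) = 296.92 · e^((0.0143 − 0.0217) × 210/360)
= 296.92 · e^-0.004317 = 296.92 × 0.995692
F = CHF 295.64

CHF 295.64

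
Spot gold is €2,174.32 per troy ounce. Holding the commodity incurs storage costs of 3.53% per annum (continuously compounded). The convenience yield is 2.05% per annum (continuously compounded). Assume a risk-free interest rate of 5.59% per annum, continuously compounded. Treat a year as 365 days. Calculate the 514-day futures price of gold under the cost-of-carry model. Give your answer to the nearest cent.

Net carry = r + u − y = 0.0559 + 0.0353 − 0.0205 = 0.0707
F = S·e^((r+u−y)T) = 2174.32 · e^(0.0707 × 514/365) = 2174.32 · e^0.09956110
= 2174.32 × 1.10468596 = €2,401.94 per troy ounce

€2,401.94 per troy ounce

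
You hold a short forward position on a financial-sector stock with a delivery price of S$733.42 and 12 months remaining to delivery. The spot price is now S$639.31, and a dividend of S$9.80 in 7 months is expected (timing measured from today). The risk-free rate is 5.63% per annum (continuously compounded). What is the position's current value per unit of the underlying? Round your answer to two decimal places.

PV(remaining dividends) I = 9.80·e^(−0.0563·7/12) = 9.4834
Current forward F = (S − I)·e^(rT) = (639.31 − 9.4834)·e^(0.0563·12/12) = 629.8266 × 1.057915 = 666.3030
Value (long) = (F − K)·e^(−rT) = (666.3030 − 733.42) × 0.945256 = -63.4427
Short position value = −(long value) = S$63.44

S$63.44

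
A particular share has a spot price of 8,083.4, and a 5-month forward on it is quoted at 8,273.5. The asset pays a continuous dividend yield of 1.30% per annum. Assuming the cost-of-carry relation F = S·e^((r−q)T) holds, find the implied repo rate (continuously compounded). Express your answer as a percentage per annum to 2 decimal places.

6.88%

From F = S·e^((r−q)T): (r − q) = ln(F/S)/T
ln(8273.5/8083.4) = ln(1.023517) = 0.023245
(r − q) = 0.023245 / (5/12) = 0.055788
r = ln(F/S)/T + q = 0.055788 + 0.0130 = 0.068788
r = 6.88%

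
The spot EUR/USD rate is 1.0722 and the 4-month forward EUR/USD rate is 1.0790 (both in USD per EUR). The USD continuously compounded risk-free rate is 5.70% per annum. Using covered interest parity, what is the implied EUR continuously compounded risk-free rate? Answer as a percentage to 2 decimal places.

F = S·e^((r_USD − r_EUR)T) ⇒ r_EUR = r_USD − ln(F/S)/T
ln(1.0790/1.0722) = 0.006322; /(4/12) = 0.018966
r_EUR = 0.0570 − 0.018966 = 0.038034
r_EUR = 3.80%

3.80%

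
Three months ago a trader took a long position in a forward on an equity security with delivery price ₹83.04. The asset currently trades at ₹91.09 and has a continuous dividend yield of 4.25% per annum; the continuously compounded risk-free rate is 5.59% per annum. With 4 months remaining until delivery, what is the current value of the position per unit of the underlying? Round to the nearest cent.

Current fair forward for the remaining 4 months: F = S·e^((r − q)·T), (r − q) = 0.0559 − 0.0425 = 0.0134
F = 91.09 · e^(0.0134 × 4/12) = 91.09 × 1.004477 = 91.4978
Value of long forward = (F − K)·e^(−rT) = (91.4978 − 83.04) · e^(−0.0559·4/12)
= 8.4578 × 0.981539 = 8.30

₹8.30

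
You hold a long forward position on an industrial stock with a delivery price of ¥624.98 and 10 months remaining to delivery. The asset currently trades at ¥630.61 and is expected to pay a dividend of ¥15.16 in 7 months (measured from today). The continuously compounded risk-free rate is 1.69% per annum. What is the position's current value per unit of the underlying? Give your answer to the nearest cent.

PV(remaining dividends) I = 15.16·e^(−0.0169·7/12) = 15.0113
Current forward F = (S − I)·e^(rT) = (630.61 − 15.0113)·e^(0.0169·10/12) = 615.5987 × 1.014183 = 624.3297
Value (long) = (F − K)·e^(−rT) = (624.3297 − 624.98) × 0.986015 = -0.6412
Value = -¥0.64

-¥0.64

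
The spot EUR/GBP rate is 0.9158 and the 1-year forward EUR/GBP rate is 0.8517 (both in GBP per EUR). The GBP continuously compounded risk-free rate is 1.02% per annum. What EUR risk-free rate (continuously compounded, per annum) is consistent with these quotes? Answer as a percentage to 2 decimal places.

F = S·e^((r_GBP − r_EUR)T) ⇒ r_EUR = r_GBP − ln(F/S)/T
ln(0.8517/0.9158) = -0.072564; /(1) = -0.072564
r_EUR = 0.0102 + 0.072564 = 0.082764
r_EUR = 8.28%

8.28%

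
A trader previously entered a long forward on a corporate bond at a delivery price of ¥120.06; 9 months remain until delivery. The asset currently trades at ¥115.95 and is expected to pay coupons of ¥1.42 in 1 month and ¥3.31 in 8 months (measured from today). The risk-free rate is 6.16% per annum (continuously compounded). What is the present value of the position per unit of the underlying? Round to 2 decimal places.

-¥3.28

PV(remaining coupons) I = 1.42·e^(−0.0616·1/12) + 3.31·e^(−0.0616·8/12) = 4.5896
Current forward F = (S − I)·e^(rT) = (115.95 − 4.5896)·e^(0.0616·9/12) = 111.3604 × 1.047284 = 116.6260
Value (long) = (F − K)·e^(−rT) = (116.6260 − 120.06) × 0.954851 = -3.2790
Value = -¥3.28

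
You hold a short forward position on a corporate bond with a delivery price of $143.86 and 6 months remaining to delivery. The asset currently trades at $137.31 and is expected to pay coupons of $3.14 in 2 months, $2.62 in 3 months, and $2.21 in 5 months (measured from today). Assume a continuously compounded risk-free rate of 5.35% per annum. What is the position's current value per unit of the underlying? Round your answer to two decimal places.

PV(remaining coupons) I = 3.14·e^(−0.0535·2/12) + 2.62·e^(−0.0535·3/12) + 2.21·e^(−0.0535·5/12) = 7.8586
Current forward F = (S − I)·e^(rT) = (137.31 − 7.8586)·e^(0.0535·6/12) = 129.4514 × 1.027111 = 132.9610
Value (long) = (F − K)·e^(−rT) = (132.9610 − 143.86) × 0.973605 = -10.6113
Short position value = −(long value) = $10.61

$10.61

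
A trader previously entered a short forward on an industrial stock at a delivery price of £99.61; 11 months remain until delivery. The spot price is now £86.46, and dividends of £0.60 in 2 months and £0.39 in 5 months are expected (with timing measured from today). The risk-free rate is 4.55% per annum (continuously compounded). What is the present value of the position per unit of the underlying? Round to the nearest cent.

£10.06

PV(remaining dividends) I = 0.60·e^(−0.0455·2/12) + 0.39·e^(−0.0455·5/12) = 0.9781
Current forward F = (S − I)·e^(rT) = (86.46 − 0.9781)·e^(0.0455·11/12) = 85.4819 × 1.042590 = 89.1226
Value (long) = (F − K)·e^(−rT) = (89.1226 − 99.61) × 0.959149 = -10.0590
Short position value = −(long value) = £10.06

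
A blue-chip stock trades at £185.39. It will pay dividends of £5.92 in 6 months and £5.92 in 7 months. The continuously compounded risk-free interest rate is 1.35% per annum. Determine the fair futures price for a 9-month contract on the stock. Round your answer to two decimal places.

PV(dividends) I = 5.92·e^(−0.0135·6/12) + 5.92·e^(−0.0135·7/12)
I = 5.8802 + 5.8736 = 11.7538
F = (S − I)·e^(rT) = (185.39 − 11.7538) · e^(0.0135·9/12)
= 173.6362 · e^0.010125 = 173.6362 × 1.010176 = £175.40

£175.40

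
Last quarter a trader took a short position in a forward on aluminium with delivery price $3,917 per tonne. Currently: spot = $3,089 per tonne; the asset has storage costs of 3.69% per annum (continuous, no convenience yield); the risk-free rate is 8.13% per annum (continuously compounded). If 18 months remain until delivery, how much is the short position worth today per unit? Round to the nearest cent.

$202.50 per tonne

Current fair forward for the remaining 18 months: F = S·e^((r + u)·T), (r + u) = 0.0813 + 0.0369 = 0.1182
F = 3089 · e^(0.1182 × 18/12) = 3089 × 1.19398924 = 3688.2328
Value of long forward = (F − K)·e^(−rT) = (3688.2328 − 3917) · e^(−0.0813·18/12)
= -228.7672 × 0.88519263 = -202.50
Short position value = −(long value) = $202.50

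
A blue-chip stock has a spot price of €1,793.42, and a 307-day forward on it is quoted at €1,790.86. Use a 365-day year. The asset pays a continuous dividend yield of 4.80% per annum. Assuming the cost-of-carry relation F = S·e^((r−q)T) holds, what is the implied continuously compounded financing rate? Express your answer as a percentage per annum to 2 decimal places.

From F = S·e^((r−q)T): (r − q) = ln(F/S)/T
ln(1790.86/1793.42) = ln(0.998573) = -0.001428
(r − q) = -0.001428 / (307/365) = -0.001698
r = ln(F/S)/T + q = -0.001698 + 0.0480 = 0.046302
r = 4.63%

4.63%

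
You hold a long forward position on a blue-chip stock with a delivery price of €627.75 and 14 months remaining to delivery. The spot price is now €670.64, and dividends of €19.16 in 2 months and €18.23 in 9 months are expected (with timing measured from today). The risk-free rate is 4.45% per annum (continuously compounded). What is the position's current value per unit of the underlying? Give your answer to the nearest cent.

€38.00

PV(remaining dividends) I = 19.16·e^(−0.0445·2/12) + 18.23·e^(−0.0445·9/12) = 36.6500
Current forward F = (S − I)·e^(rT) = (670.64 − 36.6500)·e^(0.0445·14/12) = 633.9900 × 1.053288 = 667.7741
Value (long) = (F − K)·e^(−rT) = (667.7741 − 627.75) × 0.949408 = 37.9992
Value = €38.00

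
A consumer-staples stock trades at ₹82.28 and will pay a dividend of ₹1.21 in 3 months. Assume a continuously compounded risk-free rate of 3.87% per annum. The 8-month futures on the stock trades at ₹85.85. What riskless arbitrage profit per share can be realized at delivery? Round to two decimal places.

PV(dividends) I = 1.21·e^(−0.0387·3/12) = 1.1983
Fair futures F* = (S − I)·e^(rT) = (82.28 − 1.1983)·e^0.025800 = 81.0817 × 1.026136 = 83.2009
Market ₹85.85 > fair 83.2009: forward overpriced → cash-and-carry (borrow at r, buy the stock and collect the dividends, short the forward).
Profit at T = |F_mkt − F*| = |85.85 − 83.2009| = ₹2.65 per share

₹2.65 per share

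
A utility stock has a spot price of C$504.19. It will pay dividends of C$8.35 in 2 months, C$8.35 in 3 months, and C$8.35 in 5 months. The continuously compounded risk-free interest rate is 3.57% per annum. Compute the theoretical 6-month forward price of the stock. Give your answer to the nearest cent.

PV(dividends) I = 8.35·e^(−0.0357·2/12) + 8.35·e^(−0.0357·3/12) + 8.35·e^(−0.0357·5/12)
I = 8.3005 + 8.2758 + 8.2267 = 24.8030
F = (S − I)·e^(rT) = (504.19 − 24.8030) · e^(0.0357·6/12)
= 479.3870 · e^0.017850 = 479.3870 × 1.018010 = C$488.02

C$488.02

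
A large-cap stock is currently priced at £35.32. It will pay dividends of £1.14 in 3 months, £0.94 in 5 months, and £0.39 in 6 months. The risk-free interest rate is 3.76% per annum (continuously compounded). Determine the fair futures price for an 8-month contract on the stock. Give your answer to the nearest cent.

PV(dividends) I = 1.14·e^(−0.0376·3/12) + 0.94·e^(−0.0376·5/12) + 0.39·e^(−0.0376·6/12)
I = 1.1293 + 0.9254 + 0.3827 = 2.4374
F = (S − I)·e^(rT) = (35.32 − 2.4374) · e^(0.0376·8/12)
= 32.8826 · e^0.025067 = 32.8826 × 1.025384 = £33.72

£33.72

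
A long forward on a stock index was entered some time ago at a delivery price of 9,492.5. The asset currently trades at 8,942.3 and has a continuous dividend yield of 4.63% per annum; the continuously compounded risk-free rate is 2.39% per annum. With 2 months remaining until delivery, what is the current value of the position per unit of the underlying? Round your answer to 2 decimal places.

Current fair forward for the remaining 2 months: F = S·e^((r − q)·T), (r − q) = 0.0239 − 0.0463 = -0.0224
F = 8942.3 · e^(-0.0224 × 2/12) = 8942.3 × 0.99627363 = 8908.9777
Value of long forward = (F − K)·e^(−rT) = (8908.9777 − 9492.5) · e^(−0.0239·2/12)
= -583.5223 × 0.99602459 = -581.20

-581.20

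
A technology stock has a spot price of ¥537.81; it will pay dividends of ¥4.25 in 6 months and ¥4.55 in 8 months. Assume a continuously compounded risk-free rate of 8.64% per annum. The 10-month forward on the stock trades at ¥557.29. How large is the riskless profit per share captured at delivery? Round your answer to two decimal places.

PV(dividends) I = 4.25·e^(−0.0864·6/12) + 4.55·e^(−0.0864·8/12) = 8.3656
Fair forward F* = (S − I)·e^(rT) = (537.81 − 8.3656)·e^0.072000 = 529.4444 × 1.074655 = 568.9701
Market ¥557.29 < fair 568.9701: forward underpriced → reverse cash-and-carry (short the stock, invest proceeds at r, pay the dividends, go long the forward).
Profit at T = |F_mkt − F*| = |557.29 − 568.9701| = ¥11.68 per share

¥11.68 per share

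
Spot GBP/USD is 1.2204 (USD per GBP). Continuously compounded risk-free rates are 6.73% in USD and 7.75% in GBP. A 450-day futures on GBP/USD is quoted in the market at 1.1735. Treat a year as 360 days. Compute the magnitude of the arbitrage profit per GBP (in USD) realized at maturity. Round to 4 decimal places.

0.0314 per GBP (in USD)

Fair futures: F* = S·e^(carry·T), with carry = (r_USD − r_GBP) = 0.0673 − 0.0775 = -0.0102
F* = 1.2204 · e^(-0.0102 × 450/360) = 1.2204 · e^-0.012750 = 1.2204 × 0.987331 = 1.2049
Market 1.1735 < fair 1.2049: forward underpriced → reverse cash-and-carry (short spot, go long the forward).
At maturity, profit = |F_mkt − F*| = |1.1735 − 1.2049| = 0.0314 per GBP (in USD)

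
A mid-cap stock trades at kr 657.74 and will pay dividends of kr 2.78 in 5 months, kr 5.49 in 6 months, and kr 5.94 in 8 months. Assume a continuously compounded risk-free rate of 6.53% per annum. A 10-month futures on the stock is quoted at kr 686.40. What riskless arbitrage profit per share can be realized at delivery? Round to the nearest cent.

PV(dividends) I = 2.78·e^(−0.0653·5/12) + 5.49·e^(−0.0653·6/12) + 5.94·e^(−0.0653·8/12) = 13.7060
Fair futures F* = (S − I)·e^(rT) = (657.74 − 13.7060)·e^0.054417 = 644.0340 × 1.055925 = 680.0516
Market kr 686.40 > fair 680.0516: forward overpriced → cash-and-carry (borrow at r, buy the stock and collect the dividends, short the forward).
Profit at T = |F_mkt − F*| = |686.40 − 680.0516| = kr 6.35 per share

kr 6.35 per share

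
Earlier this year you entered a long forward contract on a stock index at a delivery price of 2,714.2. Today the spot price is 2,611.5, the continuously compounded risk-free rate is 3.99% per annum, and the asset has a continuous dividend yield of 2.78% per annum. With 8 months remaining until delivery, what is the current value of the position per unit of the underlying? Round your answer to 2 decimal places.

-79.41

Current fair forward for the remaining 8 months: F = S·e^((r − q)·T), (r − q) = 0.0399 − 0.0278 = 0.0121
F = 2611.5 · e^(0.0121 × 8/12) = 2611.5 × 1.00809929 = 2632.6513
Value of long forward = (F − K)·e^(−rT) = (2632.6513 − 2714.2) · e^(−0.0399·8/12)
= -81.5487 × 0.97375066 = -79.41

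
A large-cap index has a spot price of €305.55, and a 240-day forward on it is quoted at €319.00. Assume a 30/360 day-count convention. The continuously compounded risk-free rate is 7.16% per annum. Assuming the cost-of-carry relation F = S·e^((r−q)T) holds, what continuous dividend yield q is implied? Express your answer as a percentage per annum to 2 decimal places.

0.70%

From F = S·e^((r−q)T): (r − q) = ln(F/S)/T
ln(319.00/305.55) = ln(1.044019) = 0.043078
(r − q) = 0.043078 / (240/360) = 0.064617
q = r − ln(F/S)/T = 0.0716 − 0.064617 = 0.006983
q = 0.70%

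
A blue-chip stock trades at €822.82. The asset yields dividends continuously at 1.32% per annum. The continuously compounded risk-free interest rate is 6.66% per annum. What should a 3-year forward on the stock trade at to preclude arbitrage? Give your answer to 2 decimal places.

€965.78

F = S·e^((r − q)T) = 822.82 · e^((0.0666 − 0.0132) × 3)
= 822.82 · e^0.160200 = 822.82 × 1.173746
F = €965.78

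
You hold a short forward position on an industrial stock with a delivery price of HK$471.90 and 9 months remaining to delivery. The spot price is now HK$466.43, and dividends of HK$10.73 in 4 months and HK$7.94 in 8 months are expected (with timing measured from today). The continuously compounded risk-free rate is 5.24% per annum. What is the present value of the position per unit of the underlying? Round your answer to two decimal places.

HK$5.50

PV(remaining dividends) I = 10.73·e^(−0.0524·4/12) + 7.94·e^(−0.0524·8/12) = 18.2116
Current forward F = (S − I)·e^(rT) = (466.43 − 18.2116)·e^(0.0524·9/12) = 448.2184 × 1.040082 = 466.1839
Value (long) = (F − K)·e^(−rT) = (466.1839 − 471.90) × 0.961462 = -5.4958
Short position value = −(long value) = HK$5.50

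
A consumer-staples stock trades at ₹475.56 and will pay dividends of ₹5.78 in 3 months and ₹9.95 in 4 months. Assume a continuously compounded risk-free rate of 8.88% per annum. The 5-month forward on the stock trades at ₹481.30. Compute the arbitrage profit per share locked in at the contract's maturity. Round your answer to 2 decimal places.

PV(dividends) I = 5.78·e^(−0.0888·3/12) + 9.95·e^(−0.0888·4/12) = 15.3129
Fair forward F* = (S − I)·e^(rT) = (475.56 − 15.3129)·e^0.037000 = 460.2471 × 1.037693 = 477.5952
Market ₹481.30 > fair 477.5952: forward overpriced → cash-and-carry (borrow at r, buy the stock and collect the dividends, short the forward).
Profit at T = |F_mkt − F*| = |481.30 − 477.5952| = ₹3.70 per share

₹3.70 per share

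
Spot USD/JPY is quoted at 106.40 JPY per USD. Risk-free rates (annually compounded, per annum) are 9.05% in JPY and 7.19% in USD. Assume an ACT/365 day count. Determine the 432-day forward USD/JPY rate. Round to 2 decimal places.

108.59

By covered interest parity, F = S · (1+r_JPY)^T / (1+r_USD)^T
= 106.40 × 1.107981 / 1.085649 = 106.40 × 1.020570
F = 108.59 JPY per USD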